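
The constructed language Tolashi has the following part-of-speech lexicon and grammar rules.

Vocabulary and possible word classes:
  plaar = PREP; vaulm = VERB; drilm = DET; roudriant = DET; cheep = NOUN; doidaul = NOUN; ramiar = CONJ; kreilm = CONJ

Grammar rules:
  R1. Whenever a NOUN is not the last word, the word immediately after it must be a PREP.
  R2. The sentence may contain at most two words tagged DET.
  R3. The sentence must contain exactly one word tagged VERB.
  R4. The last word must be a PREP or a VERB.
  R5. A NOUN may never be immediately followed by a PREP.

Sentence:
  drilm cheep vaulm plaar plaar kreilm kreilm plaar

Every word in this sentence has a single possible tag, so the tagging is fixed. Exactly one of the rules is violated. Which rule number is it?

Fixed tagging: DET NOUN VERB PREP PREP CONJ CONJ PREP.
Checking each rule: R1 fails, R2 ok, R3 ok, R4 ok, R5 ok.
Only rule 1 fails.

1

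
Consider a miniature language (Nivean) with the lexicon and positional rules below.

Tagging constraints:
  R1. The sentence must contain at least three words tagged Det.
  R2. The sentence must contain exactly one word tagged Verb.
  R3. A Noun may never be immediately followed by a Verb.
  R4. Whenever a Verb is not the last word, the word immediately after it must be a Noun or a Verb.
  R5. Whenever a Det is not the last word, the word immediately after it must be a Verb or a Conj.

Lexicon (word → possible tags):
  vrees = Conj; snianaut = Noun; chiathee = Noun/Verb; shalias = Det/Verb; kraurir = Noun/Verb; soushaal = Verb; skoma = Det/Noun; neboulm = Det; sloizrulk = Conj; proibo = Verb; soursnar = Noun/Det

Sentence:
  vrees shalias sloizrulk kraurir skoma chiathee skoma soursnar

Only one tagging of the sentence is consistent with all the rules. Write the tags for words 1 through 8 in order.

Conj Det Conj Noun Det Verb Noun Det

Candidates per position — 1:vrees {Conj}; 2:shalias {Det,Verb}; 3:sloizrulk {Conj}; 4:kraurir {Noun,Verb}; 5:skoma {Det,Noun}; 6:chiathee {Noun,Verb}; 7:skoma {Det,Noun}; 8:soursnar {Noun,Det}.
Position 2: tagging it Verb would leave rule 4 unsatisfiable, so it must be Det.
Position 7: tagging it Det would leave rule 5 unsatisfiable, so it must be Noun.
Position 8: tagging it Noun would leave rule 1 unsatisfiable, so it must be Det.
Position 5: tagging it Noun would leave rule 1 unsatisfiable, so it must be Det.
Position 6: tagging it Noun would leave rule 5 unsatisfiable, so it must be Verb.
Position 4: tagging it Verb would leave rule 2 unsatisfiable, so it must be Noun.
The only consistent sequence is: Conj Det Conj Noun Det Verb Noun Det.
Check: rule 1 ✓; rule 2 ✓; rule 3 ✓; rule 4 ✓; rule 5 ✓.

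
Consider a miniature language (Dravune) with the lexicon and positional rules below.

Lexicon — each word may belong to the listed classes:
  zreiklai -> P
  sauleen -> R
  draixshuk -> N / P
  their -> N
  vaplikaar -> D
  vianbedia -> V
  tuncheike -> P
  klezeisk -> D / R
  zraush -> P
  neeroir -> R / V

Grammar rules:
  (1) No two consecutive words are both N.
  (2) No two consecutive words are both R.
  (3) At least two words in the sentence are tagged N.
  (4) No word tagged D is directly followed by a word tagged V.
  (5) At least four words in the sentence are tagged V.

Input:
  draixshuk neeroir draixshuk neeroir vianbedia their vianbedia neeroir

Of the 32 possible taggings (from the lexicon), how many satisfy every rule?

Candidates per position — 1:draixshuk {N,P}; 2:neeroir {R,V}; 3:draixshuk {N,P}; 4:neeroir {R,V}; 5:vianbedia {V}; 6:their {N}; 7:vianbedia {V}; 8:neeroir {R,V}.
There are 32 candidate sequences in total.
Checking each against the rules leaves 12 sequences.
Count = 12.

12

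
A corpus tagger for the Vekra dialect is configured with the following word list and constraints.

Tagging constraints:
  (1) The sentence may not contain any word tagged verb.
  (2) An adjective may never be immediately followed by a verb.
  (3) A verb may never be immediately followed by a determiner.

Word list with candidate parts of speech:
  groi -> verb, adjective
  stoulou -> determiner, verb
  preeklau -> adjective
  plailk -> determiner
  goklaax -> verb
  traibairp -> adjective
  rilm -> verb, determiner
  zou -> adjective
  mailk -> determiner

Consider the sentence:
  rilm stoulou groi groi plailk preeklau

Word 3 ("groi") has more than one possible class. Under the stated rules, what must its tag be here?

Candidates per position — 1:rilm {verb,determiner}; 2:stoulou {determiner,verb}; 3:groi {verb,adjective}; 4:groi {verb,adjective}; 5:plailk {determiner}; 6:preeklau {adjective}.
If word 1 were verb, no tagging could satisfy rule 1; so word 1 is determiner.
If word 2 were verb, no tagging could satisfy rule 1; so word 2 is determiner.
If word 3 were verb, no tagging could satisfy rule 1; so word 3 is adjective.
If word 4 were verb, no tagging could satisfy rule 1; so word 4 is adjective.
The unique satisfying tagging is: determiner determiner adjective adjective determiner adjective.
Check: rule 1 ok; rule 2 ok; rule 3 ok.

adjective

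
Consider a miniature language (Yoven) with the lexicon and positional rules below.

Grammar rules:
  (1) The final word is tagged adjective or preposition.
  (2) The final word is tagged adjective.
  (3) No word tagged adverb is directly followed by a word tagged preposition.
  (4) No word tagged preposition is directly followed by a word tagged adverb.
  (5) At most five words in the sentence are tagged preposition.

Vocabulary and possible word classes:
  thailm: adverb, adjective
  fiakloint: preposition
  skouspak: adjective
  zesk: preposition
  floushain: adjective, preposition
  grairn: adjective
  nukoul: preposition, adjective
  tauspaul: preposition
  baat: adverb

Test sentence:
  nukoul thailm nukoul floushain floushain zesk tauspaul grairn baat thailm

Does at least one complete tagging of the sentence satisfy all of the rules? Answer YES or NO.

Candidates per position — 1:nukoul {preposition,adjective}; 2:thailm {adverb,adjective}; 3:nukoul {preposition,adjective}; 4:floushain {adjective,preposition}; 5:floushain {adjective,preposition}; 6:zesk {preposition}; 7:tauspaul {preposition}; 8:grairn {adjective}; 9:baat {adverb}; 10:thailm {adverb,adjective}.
One satisfying assignment: preposition adjective preposition adjective preposition preposition preposition adjective adverb adjective.
Check: rule 1 ✓; rule 2 ✓; rule 3 ✓; rule 4 ✓; rule 5 ✓.

YES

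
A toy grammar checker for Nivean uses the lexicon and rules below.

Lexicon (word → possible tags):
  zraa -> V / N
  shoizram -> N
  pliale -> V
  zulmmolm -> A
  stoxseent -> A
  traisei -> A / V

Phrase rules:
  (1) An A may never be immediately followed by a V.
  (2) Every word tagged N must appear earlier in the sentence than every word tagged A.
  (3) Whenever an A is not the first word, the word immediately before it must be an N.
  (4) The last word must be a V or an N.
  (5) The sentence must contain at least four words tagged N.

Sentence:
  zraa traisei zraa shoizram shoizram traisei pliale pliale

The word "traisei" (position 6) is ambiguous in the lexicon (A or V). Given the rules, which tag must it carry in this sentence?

V

Candidates per position — 1:zraa {V,N}; 2:traisei {A,V}; 3:zraa {V,N}; 4:shoizram {N}; 5:shoizram {N}; 6:traisei {A,V}; 7:pliale {V}; 8:pliale {V}.
Position 1: V is ruled out by rule 5; that leaves N.
Position 2: A is ruled out by rule 2; that leaves V.
Position 3: V is ruled out by rule 5; that leaves N.
Position 6: A is ruled out by rule 1; that leaves V.
The only consistent sequence is: N V N N N V V V.
Checking: rule 1 ✓; rule 2 ✓; rule 3 ✓; rule 4 ✓; rule 5 ✓.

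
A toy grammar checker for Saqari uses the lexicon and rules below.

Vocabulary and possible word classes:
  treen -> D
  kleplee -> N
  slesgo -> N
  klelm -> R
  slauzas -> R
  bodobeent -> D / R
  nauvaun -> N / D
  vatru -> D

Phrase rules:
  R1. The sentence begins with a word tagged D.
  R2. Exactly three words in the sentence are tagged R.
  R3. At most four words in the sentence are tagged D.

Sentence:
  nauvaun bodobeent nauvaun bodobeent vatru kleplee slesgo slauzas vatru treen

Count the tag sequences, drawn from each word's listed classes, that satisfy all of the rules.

1

Candidates per position — 1:nauvaun {N,D}; 2:bodobeent {D,R}; 3:nauvaun {N,D}; 4:bodobeent {D,R}; 5:vatru {D}; 6:kleplee {N}; 7:slesgo {N}; 8:slauzas {R}; 9:vatru {D}; 10:treen {D}.
There are 16 candidate sequences in total.
The sequences that satisfy every rule: D R N R D N N R D D.
Count = 1.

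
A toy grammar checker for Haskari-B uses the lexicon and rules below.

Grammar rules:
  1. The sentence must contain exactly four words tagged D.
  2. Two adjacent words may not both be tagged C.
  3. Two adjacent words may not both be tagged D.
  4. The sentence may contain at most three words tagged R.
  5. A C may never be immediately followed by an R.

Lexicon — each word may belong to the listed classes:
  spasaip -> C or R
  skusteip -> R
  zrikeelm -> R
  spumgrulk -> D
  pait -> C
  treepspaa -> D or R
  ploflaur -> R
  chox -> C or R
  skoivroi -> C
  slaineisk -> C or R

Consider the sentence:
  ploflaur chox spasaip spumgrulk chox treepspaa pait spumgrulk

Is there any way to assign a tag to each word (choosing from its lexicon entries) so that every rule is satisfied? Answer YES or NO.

Candidates per position — 1:ploflaur {R}; 2:chox {C,R}; 3:spasaip {C,R}; 4:spumgrulk {D}; 5:chox {C,R}; 6:treepspaa {D,R}; 7:pait {C}; 8:spumgrulk {D}.
Rule 1 cannot be satisfied by any choice of tags from the lexicon.
So there is no consistent tagging.

NO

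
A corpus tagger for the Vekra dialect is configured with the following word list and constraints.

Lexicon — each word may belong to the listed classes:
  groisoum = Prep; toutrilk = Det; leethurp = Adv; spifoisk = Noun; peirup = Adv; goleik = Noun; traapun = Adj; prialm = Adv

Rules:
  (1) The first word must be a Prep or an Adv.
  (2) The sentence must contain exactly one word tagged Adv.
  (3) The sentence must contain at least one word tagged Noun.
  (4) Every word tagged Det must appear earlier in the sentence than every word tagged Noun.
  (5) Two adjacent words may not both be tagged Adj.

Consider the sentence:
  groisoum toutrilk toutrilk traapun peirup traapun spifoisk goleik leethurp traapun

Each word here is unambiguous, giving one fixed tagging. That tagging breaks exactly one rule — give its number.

2

Fixed tagging: Prep Det Det Adj Adv Adj Noun Noun Adv Adj.
Rule check: R1 holds, R2 violated, R3 holds, R4 holds, R5 holds.
Only rule 2 fails.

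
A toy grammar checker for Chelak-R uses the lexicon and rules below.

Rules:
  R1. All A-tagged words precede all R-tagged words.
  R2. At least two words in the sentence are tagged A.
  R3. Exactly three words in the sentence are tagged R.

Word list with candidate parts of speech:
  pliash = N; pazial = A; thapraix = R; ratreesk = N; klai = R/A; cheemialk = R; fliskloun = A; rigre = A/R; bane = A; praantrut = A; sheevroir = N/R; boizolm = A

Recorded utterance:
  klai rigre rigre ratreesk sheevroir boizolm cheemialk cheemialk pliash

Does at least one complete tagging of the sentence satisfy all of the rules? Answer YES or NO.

NO

Candidates per position — 1:klai {R,A}; 2:rigre {A,R}; 3:rigre {A,R}; 4:ratreesk {N}; 5:sheevroir {N,R}; 6:boizolm {A}; 7:cheemialk {R}; 8:cheemialk {R}; 9:pliash {N}.
Every candidate sequence violates at least one rule; no consistent tagging exists.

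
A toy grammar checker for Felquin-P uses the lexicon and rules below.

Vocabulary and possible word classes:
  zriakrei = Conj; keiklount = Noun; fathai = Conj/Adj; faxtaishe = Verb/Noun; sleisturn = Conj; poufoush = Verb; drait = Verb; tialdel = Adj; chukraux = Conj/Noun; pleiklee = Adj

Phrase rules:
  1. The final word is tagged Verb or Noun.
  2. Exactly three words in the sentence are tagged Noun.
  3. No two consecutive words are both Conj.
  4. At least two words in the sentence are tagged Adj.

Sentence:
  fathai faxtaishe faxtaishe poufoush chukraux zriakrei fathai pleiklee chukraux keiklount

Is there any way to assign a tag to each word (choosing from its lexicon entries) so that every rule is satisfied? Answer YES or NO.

Candidates per position — 1:fathai {Conj,Adj}; 2:faxtaishe {Verb,Noun}; 3:faxtaishe {Verb,Noun}; 4:poufoush {Verb}; 5:chukraux {Conj,Noun}; 6:zriakrei {Conj}; 7:fathai {Conj,Adj}; 8:pleiklee {Adj}; 9:chukraux {Conj,Noun}; 10:keiklount {Noun}.
One satisfying assignment: Adj Noun Verb Verb Noun Conj Adj Adj Conj Noun.
Check: rule 1 holds; rule 2 holds; rule 3 holds; rule 4 holds.

YES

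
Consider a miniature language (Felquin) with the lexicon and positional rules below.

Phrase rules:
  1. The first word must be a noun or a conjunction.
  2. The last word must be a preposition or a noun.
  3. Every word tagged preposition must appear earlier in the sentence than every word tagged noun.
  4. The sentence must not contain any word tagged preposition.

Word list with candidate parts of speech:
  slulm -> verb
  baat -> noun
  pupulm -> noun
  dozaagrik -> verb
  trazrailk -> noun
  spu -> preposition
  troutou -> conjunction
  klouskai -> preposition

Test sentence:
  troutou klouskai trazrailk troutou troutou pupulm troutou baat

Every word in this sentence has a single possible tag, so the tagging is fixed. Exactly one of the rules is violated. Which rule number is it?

4

Fixed tagging: conjunction preposition noun conjunction conjunction noun conjunction noun.
Applying the rules: R1 pass, R2 pass, R3 pass, R4 fail.
Only rule 4 fails.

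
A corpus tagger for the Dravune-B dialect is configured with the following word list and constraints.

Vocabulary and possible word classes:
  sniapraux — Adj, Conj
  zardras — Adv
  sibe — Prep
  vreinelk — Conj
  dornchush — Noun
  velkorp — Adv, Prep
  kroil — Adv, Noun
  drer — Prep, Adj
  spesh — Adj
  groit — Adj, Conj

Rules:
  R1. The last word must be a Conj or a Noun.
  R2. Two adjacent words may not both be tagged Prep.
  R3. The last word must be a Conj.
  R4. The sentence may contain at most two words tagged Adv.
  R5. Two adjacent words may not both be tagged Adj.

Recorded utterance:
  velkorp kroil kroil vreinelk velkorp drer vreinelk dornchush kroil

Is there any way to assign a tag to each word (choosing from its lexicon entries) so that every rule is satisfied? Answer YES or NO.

NO

Candidates per position — 1:velkorp {Adv,Prep}; 2:kroil {Adv,Noun}; 3:kroil {Adv,Noun}; 4:vreinelk {Conj}; 5:velkorp {Adv,Prep}; 6:drer {Prep,Adj}; 7:vreinelk {Conj}; 8:dornchush {Noun}; 9:kroil {Adv,Noun}.
Rule 3 cannot be satisfied by any choice of tags from the lexicon.
So there is no consistent tagging.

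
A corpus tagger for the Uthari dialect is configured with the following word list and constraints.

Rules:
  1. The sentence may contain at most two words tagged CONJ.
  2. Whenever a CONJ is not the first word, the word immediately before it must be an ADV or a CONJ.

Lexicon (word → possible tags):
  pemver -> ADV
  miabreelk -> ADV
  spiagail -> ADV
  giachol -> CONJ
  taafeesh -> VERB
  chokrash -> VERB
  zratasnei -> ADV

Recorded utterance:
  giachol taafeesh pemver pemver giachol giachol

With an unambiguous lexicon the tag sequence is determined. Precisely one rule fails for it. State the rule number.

1

Fixed tagging: CONJ VERB ADV ADV CONJ CONJ.
Checking each rule: R1 ✗, R2 ✓.
Only rule 1 fails.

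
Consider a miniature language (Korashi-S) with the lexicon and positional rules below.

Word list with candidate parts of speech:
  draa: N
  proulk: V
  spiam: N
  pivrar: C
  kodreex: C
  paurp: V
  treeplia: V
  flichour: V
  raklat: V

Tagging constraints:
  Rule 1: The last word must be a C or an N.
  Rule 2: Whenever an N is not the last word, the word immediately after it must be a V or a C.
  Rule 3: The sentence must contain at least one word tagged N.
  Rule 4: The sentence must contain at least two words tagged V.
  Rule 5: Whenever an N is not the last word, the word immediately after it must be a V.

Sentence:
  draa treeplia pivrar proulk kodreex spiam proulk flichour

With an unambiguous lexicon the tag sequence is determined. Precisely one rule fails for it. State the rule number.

Fixed tagging: N V C V C N V V.
Rule check: R1 violated, R2 holds, R3 holds, R4 holds, R5 holds.
Only rule 1 fails.

1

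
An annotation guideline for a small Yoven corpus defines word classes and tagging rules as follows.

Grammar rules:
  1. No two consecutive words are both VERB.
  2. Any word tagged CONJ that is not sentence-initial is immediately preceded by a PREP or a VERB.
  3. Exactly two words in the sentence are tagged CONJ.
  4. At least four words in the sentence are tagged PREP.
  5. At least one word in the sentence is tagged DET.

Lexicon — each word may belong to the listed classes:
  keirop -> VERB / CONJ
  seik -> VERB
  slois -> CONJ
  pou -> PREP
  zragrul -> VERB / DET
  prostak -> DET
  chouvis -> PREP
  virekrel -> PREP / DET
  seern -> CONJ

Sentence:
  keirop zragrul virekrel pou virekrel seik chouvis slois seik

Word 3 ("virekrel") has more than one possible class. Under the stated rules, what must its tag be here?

PREP

Candidates per position — 1:keirop {VERB,CONJ}; 2:zragrul {VERB,DET}; 3:virekrel {PREP,DET}; 4:pou {PREP}; 5:virekrel {PREP,DET}; 6:seik {VERB}; 7:chouvis {PREP}; 8:slois {CONJ}; 9:seik {VERB}.
At position 1, choosing VERB makes rule 3 impossible to satisfy; hence CONJ.
At position 3, choosing DET makes rule 4 impossible to satisfy; hence PREP.
At position 5, choosing DET makes rule 4 impossible to satisfy; hence PREP.
At position 2, choosing VERB makes rule 5 impossible to satisfy; hence DET.
So the tagging must be: CONJ DET PREP PREP PREP VERB PREP CONJ VERB.
Rule-by-rule: rule 1 ✓; rule 2 ✓; rule 3 ✓; rule 4 ✓; rule 5 ✓.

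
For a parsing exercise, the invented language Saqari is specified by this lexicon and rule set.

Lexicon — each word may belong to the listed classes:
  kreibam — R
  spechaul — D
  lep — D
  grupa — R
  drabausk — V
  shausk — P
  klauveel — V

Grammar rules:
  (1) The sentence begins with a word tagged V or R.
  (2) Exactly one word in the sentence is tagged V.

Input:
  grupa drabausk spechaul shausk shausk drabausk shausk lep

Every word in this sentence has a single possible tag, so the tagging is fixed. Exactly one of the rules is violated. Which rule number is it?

2

Fixed tagging: R V D P P V P D.
Rule check: R1 ok, R2 fails.
Only rule 2 fails.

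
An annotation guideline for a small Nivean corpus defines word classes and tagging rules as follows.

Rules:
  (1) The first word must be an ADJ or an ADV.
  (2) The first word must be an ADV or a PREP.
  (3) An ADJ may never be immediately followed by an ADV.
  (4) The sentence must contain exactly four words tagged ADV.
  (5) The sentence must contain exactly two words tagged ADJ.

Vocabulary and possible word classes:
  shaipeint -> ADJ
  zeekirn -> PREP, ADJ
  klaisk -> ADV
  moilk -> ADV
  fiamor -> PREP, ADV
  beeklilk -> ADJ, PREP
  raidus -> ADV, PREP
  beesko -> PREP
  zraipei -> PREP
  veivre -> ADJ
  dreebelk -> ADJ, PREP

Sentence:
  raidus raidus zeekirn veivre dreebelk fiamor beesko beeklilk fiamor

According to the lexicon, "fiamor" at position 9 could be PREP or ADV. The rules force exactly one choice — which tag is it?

Candidates per position — 1:raidus {ADV,PREP}; 2:raidus {ADV,PREP}; 3:zeekirn {PREP,ADJ}; 4:veivre {ADJ}; 5:dreebelk {ADJ,PREP}; 6:fiamor {PREP,ADV}; 7:beesko {PREP}; 8:beeklilk {ADJ,PREP}; 9:fiamor {PREP,ADV}.
If word 1 were PREP, no tagging could satisfy rule 1; so word 1 is ADV.
If word 2 were PREP, no tagging could satisfy rule 4; so word 2 is ADV.
If word 6 were PREP, no tagging could satisfy rule 4; so word 6 is ADV.
If word 9 were PREP, no tagging could satisfy rule 4; so word 9 is ADV.
If word 5 were ADJ, no tagging could satisfy rule 3; so word 5 is PREP.
If word 8 were ADJ, no tagging could satisfy rule 3; so word 8 is PREP.
If word 3 were PREP, no tagging could satisfy rule 5; so word 3 is ADJ.
So the tagging must be: ADV ADV ADJ ADJ PREP ADV PREP PREP ADV.
Rule-by-rule: rule 1 ✓; rule 2 ✓; rule 3 ✓; rule 4 ✓; rule 5 ✓.

ADV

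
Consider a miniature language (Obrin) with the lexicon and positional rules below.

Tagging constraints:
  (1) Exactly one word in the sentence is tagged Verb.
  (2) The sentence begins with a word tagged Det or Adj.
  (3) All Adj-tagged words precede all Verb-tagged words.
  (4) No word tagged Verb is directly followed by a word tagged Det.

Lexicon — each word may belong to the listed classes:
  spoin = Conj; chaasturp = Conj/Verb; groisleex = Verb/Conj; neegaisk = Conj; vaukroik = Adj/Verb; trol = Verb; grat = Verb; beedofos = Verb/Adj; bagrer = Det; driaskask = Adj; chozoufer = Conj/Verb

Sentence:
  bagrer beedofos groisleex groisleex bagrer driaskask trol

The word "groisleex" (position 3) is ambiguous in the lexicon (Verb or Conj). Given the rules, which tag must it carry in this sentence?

Conj

Candidates per position — 1:bagrer {Det}; 2:beedofos {Verb,Adj}; 3:groisleex {Verb,Conj}; 4:groisleex {Verb,Conj}; 5:bagrer {Det}; 6:driaskask {Adj}; 7:trol {Verb}.
Word 2 cannot be Verb — rule 1 would then fail for every completion. It is Adj.
Word 3 cannot be Verb — rule 1 would then fail for every completion. It is Conj.
Word 4 cannot be Verb — rule 1 would then fail for every completion. It is Conj.
The only consistent sequence is: Det Adj Conj Conj Det Adj Verb.
Rule-by-rule: rule 1 ok; rule 2 ok; rule 3 ok; rule 4 ok.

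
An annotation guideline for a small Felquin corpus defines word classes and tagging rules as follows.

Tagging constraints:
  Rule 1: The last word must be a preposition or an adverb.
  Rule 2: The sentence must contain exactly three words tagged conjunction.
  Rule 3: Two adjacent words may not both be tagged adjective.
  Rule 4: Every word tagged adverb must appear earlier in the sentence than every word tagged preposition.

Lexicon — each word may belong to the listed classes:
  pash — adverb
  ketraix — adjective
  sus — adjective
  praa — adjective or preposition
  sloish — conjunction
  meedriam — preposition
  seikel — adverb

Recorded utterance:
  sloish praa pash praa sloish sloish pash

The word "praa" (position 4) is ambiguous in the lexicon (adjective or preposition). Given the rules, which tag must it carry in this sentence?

adjective

Candidates per position — 1:sloish {conjunction}; 2:praa {adjective,preposition}; 3:pash {adverb}; 4:praa {adjective,preposition}; 5:sloish {conjunction}; 6:sloish {conjunction}; 7:pash {adverb}.
If word 2 were preposition, no tagging could satisfy rule 4; so word 2 is adjective.
If word 4 were preposition, no tagging could satisfy rule 4; so word 4 is adjective.
That leaves exactly one tagging: conjunction adjective adverb adjective conjunction conjunction adverb.
Rule-by-rule: rule 1 ✓; rule 2 ✓; rule 3 ✓; rule 4 ✓.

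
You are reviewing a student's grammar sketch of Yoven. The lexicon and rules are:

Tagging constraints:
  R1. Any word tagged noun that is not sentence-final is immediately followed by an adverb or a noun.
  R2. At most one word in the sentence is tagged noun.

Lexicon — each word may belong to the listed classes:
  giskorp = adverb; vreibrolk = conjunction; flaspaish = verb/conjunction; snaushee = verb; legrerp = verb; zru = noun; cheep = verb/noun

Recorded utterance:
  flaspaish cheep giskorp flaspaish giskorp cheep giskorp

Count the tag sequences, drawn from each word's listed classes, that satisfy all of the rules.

12

Candidates per position — 1:flaspaish {verb,conjunction}; 2:cheep {verb,noun}; 3:giskorp {adverb}; 4:flaspaish {verb,conjunction}; 5:giskorp {adverb}; 6:cheep {verb,noun}; 7:giskorp {adverb}.
There are 16 candidate sequences in total.
Checking each against the rules leaves 12 sequences.
Count = 12.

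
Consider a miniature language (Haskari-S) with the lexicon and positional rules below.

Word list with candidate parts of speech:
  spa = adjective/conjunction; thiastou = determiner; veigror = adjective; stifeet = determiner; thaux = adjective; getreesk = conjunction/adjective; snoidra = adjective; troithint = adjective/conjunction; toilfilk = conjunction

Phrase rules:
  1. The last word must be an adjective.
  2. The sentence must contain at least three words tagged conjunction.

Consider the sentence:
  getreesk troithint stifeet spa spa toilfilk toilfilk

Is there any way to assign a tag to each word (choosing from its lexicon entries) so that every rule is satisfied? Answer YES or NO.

Candidates per position — 1:getreesk {conjunction,adjective}; 2:troithint {adjective,conjunction}; 3:stifeet {determiner}; 4:spa {adjective,conjunction}; 5:spa {adjective,conjunction}; 6:toilfilk {conjunction}; 7:toilfilk {conjunction}.
Rule 1 cannot be satisfied by any choice of tags from the lexicon.
So there is no consistent tagging.

NO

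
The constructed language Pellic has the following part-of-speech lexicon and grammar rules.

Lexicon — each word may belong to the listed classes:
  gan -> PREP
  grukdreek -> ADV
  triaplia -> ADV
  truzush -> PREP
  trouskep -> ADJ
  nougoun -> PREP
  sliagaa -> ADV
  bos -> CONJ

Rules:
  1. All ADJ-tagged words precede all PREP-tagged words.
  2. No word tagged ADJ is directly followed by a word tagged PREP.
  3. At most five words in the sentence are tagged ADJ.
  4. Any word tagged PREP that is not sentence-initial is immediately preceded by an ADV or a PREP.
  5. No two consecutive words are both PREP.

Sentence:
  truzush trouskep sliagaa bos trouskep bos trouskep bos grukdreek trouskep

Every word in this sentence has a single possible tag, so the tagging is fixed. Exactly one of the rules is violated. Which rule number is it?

Fixed tagging: PREP ADJ ADV CONJ ADJ CONJ ADJ CONJ ADV ADJ.
Rule check: R1 ✗, R2 ✓, R3 ✓, R4 ✓, R5 ✓.
Only rule 1 fails.

1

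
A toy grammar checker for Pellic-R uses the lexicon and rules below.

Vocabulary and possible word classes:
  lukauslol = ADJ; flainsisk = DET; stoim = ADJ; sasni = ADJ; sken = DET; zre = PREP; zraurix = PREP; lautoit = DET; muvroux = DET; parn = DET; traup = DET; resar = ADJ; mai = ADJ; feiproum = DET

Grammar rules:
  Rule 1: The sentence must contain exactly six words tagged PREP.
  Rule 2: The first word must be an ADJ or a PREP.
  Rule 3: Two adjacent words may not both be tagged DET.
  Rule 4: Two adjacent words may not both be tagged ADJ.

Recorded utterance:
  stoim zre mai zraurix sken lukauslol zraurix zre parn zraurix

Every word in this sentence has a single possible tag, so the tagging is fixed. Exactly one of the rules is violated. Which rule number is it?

Fixed tagging: ADJ PREP ADJ PREP DET ADJ PREP PREP DET PREP.
Applying the rules: R1 violated, R2 holds, R3 holds, R4 holds.
Only rule 1 fails.

1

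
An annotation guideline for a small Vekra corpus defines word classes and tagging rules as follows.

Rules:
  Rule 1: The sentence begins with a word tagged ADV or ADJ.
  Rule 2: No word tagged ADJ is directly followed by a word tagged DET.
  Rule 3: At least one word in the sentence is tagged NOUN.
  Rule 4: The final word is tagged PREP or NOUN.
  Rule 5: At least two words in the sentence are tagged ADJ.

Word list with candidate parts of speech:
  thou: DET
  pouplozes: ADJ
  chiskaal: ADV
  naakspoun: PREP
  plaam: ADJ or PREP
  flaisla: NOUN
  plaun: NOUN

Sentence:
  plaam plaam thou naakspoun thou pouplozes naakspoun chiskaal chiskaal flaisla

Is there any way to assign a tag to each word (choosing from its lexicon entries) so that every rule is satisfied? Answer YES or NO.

YES

Candidates per position — 1:plaam {ADJ,PREP}; 2:plaam {ADJ,PREP}; 3:thou {DET}; 4:naakspoun {PREP}; 5:thou {DET}; 6:pouplozes {ADJ}; 7:naakspoun {PREP}; 8:chiskaal {ADV}; 9:chiskaal {ADV}; 10:flaisla {NOUN}.
One satisfying assignment: ADJ PREP DET PREP DET ADJ PREP ADV ADV NOUN.
Rule-by-rule: rule 1 holds; rule 2 holds; rule 3 holds; rule 4 holds; rule 5 holds.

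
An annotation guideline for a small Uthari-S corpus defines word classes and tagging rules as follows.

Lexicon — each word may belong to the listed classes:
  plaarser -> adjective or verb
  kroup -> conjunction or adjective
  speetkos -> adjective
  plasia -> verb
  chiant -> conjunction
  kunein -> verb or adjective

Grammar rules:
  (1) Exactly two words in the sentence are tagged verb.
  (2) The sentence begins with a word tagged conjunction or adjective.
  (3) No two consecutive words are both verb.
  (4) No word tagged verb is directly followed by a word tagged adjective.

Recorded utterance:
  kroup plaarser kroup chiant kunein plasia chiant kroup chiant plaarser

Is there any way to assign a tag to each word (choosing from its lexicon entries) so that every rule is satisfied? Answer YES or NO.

Candidates per position — 1:kroup {conjunction,adjective}; 2:plaarser {adjective,verb}; 3:kroup {conjunction,adjective}; 4:chiant {conjunction}; 5:kunein {verb,adjective}; 6:plasia {verb}; 7:chiant {conjunction}; 8:kroup {conjunction,adjective}; 9:chiant {conjunction}; 10:plaarser {adjective,verb}.
One satisfying assignment: adjective adjective adjective conjunction adjective verb conjunction conjunction conjunction verb.
Checking: rule 1 ok; rule 2 ok; rule 3 ok; rule 4 ok.

YES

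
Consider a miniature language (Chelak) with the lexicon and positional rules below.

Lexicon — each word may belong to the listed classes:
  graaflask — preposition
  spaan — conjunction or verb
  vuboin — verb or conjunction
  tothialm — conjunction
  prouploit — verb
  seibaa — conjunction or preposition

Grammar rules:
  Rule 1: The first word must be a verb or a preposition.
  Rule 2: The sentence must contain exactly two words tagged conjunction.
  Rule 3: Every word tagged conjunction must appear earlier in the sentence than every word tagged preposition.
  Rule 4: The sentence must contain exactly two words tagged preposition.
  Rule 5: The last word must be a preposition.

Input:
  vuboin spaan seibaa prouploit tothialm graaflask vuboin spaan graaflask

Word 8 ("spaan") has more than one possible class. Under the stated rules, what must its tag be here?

Candidates per position — 1:vuboin {verb,conjunction}; 2:spaan {conjunction,verb}; 3:seibaa {conjunction,preposition}; 4:prouploit {verb}; 5:tothialm {conjunction}; 6:graaflask {preposition}; 7:vuboin {verb,conjunction}; 8:spaan {conjunction,verb}; 9:graaflask {preposition}.
Word 1 cannot be conjunction — rule 1 would then fail for every completion. It is verb.
Word 3 cannot be preposition — rule 3 would then fail for every completion. It is conjunction.
Word 7 cannot be conjunction — rule 2 would then fail for every completion. It is verb.
Word 8 cannot be conjunction — rule 2 would then fail for every completion. It is verb.
Word 2 cannot be conjunction — rule 2 would then fail for every completion. It is verb.
So the tagging must be: verb verb conjunction verb conjunction preposition verb verb preposition.
Check: rule 1 holds; rule 2 holds; rule 3 holds; rule 4 holds; rule 5 holds.

verb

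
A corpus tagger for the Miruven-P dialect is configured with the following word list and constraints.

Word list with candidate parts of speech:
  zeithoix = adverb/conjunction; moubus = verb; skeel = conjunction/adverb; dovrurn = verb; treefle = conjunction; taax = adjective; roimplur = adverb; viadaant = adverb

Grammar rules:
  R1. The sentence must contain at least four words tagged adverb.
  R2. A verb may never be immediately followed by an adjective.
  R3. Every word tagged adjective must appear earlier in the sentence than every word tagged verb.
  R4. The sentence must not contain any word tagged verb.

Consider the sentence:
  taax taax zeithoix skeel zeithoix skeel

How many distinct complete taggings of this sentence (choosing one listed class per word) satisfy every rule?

Candidates per position — 1:taax {adjective}; 2:taax {adjective}; 3:zeithoix {adverb,conjunction}; 4:skeel {conjunction,adverb}; 5:zeithoix {adverb,conjunction}; 6:skeel {conjunction,adverb}.
There are 16 candidate sequences in total.
The sequences that satisfy every rule: adjective adjective adverb adverb adverb adverb.
Count = 1.

1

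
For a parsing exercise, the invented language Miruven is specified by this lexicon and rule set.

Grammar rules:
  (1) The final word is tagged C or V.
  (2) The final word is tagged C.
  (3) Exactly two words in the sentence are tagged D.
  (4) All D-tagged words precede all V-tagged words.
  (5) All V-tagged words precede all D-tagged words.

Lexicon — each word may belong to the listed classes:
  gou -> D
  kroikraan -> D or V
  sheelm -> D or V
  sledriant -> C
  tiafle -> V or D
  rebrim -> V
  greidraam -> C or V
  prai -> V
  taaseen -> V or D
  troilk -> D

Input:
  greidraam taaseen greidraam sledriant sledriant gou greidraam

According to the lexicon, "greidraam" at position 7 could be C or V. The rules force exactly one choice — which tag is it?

C

Candidates per position — 1:greidraam {C,V}; 2:taaseen {V,D}; 3:greidraam {C,V}; 4:sledriant {C}; 5:sledriant {C}; 6:gou {D}; 7:greidraam {C,V}.
Position 1: V is ruled out by rule 4; that leaves C.
Position 2: V is ruled out by rule 3; that leaves D.
Position 3: V is ruled out by rule 4; that leaves C.
Position 7: V is ruled out by rule 2; that leaves C.
The only consistent sequence is: C D C C C D C.
Checking: rule 1 ✓; rule 2 ✓; rule 3 ✓; rule 4 ✓; rule 5 ✓.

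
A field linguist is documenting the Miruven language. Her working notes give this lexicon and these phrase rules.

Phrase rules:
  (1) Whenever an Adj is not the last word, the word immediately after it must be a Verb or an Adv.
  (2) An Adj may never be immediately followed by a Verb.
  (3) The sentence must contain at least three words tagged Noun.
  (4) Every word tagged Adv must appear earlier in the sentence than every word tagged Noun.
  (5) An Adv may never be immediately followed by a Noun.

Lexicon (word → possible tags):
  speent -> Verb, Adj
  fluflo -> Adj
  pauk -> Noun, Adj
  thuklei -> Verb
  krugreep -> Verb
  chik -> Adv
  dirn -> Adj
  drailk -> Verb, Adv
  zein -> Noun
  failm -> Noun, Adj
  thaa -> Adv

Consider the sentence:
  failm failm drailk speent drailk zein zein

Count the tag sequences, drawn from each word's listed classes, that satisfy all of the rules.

Candidates per position — 1:failm {Noun,Adj}; 2:failm {Noun,Adj}; 3:drailk {Verb,Adv}; 4:speent {Verb,Adj}; 5:drailk {Verb,Adv}; 6:zein {Noun}; 7:zein {Noun}.
There are 32 candidate sequences in total.
The sequences that satisfy every rule: Noun Noun Verb Verb Verb Noun Noun.
Count = 1.

1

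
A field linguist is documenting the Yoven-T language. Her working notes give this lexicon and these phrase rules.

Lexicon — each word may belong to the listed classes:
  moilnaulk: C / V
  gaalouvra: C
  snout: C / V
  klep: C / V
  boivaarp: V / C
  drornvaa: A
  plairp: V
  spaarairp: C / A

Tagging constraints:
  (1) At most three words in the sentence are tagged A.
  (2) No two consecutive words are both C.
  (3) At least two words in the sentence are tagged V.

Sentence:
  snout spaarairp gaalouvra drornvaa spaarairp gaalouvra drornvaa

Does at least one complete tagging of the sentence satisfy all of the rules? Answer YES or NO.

NO

Candidates per position — 1:snout {C,V}; 2:spaarairp {C,A}; 3:gaalouvra {C}; 4:drornvaa {A}; 5:spaarairp {C,A}; 6:gaalouvra {C}; 7:drornvaa {A}.
Rule 3 cannot be satisfied by any choice of tags from the lexicon.
So there is no consistent tagging.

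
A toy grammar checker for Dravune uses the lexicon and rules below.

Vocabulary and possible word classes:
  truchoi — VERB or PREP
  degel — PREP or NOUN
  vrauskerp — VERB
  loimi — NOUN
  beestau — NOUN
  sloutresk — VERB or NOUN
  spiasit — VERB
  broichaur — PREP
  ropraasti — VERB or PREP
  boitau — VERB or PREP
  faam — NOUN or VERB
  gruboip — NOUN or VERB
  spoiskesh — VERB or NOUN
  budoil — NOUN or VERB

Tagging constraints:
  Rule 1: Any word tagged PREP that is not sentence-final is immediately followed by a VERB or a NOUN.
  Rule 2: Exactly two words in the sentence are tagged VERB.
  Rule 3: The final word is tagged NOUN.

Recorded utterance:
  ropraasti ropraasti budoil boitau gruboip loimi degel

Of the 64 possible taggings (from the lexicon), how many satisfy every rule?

Candidates per position — 1:ropraasti {VERB,PREP}; 2:ropraasti {VERB,PREP}; 3:budoil {NOUN,VERB}; 4:boitau {VERB,PREP}; 5:gruboip {NOUN,VERB}; 6:loimi {NOUN}; 7:degel {PREP,NOUN}.
There are 64 candidate sequences in total.
Checking each against the rules leaves 7 sequences.
Count = 7.

7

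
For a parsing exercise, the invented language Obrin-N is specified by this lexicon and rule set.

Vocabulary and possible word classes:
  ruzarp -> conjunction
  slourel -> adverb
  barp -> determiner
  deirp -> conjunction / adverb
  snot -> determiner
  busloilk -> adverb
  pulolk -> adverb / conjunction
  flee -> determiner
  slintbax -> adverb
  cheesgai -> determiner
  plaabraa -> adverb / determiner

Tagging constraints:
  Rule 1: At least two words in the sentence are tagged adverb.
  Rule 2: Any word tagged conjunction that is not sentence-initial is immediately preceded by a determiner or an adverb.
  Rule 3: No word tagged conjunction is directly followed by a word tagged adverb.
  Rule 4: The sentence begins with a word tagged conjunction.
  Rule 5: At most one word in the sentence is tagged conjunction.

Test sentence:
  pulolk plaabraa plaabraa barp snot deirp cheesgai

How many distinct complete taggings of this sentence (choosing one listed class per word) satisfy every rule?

Candidates per position — 1:pulolk {adverb,conjunction}; 2:plaabraa {adverb,determiner}; 3:plaabraa {adverb,determiner}; 4:barp {determiner}; 5:snot {determiner}; 6:deirp {conjunction,adverb}; 7:cheesgai {determiner}.
There are 16 candidate sequences in total.
The sequences that satisfy every rule: conjunction determiner adverb determiner determiner adverb determiner.
Count = 1.

1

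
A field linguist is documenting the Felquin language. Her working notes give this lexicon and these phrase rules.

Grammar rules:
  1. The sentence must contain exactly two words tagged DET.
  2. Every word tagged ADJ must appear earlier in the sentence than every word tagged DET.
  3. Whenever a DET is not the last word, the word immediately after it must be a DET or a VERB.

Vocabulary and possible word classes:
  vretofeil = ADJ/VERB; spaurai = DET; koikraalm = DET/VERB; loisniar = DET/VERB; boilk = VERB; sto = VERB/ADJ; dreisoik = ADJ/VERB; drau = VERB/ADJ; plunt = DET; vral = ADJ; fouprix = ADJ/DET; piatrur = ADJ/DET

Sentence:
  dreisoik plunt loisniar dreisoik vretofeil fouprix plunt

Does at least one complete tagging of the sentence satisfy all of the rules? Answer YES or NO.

NO

Candidates per position — 1:dreisoik {ADJ,VERB}; 2:plunt {DET}; 3:loisniar {DET,VERB}; 4:dreisoik {ADJ,VERB}; 5:vretofeil {ADJ,VERB}; 6:fouprix {ADJ,DET}; 7:plunt {DET}.
Every candidate sequence violates at least one rule; no consistent tagging exists.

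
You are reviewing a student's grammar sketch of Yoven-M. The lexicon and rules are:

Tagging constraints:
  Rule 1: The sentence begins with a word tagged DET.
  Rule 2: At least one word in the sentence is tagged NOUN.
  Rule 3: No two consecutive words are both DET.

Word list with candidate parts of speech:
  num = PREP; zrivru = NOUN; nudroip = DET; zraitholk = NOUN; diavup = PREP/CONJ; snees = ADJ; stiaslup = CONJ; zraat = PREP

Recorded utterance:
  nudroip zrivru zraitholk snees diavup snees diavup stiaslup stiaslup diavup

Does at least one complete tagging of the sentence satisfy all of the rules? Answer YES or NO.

YES

Candidates per position — 1:nudroip {DET}; 2:zrivru {NOUN}; 3:zraitholk {NOUN}; 4:snees {ADJ}; 5:diavup {PREP,CONJ}; 6:snees {ADJ}; 7:diavup {PREP,CONJ}; 8:stiaslup {CONJ}; 9:stiaslup {CONJ}; 10:diavup {PREP,CONJ}.
One satisfying assignment: DET NOUN NOUN ADJ CONJ ADJ CONJ CONJ CONJ CONJ.
Verifying each rule — rule 1 ok; rule 2 ok; rule 3 ok.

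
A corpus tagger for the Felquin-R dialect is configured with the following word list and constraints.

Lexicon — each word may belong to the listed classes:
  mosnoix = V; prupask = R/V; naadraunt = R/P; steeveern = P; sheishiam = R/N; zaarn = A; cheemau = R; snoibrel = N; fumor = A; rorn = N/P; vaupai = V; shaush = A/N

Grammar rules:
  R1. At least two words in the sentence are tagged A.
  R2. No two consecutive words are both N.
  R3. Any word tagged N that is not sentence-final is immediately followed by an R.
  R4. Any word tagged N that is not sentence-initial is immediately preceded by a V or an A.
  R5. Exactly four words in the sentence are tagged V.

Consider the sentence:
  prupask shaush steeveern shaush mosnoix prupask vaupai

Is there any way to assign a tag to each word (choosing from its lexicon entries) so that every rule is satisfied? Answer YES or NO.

Candidates per position — 1:prupask {R,V}; 2:shaush {A,N}; 3:steeveern {P}; 4:shaush {A,N}; 5:mosnoix {V}; 6:prupask {R,V}; 7:vaupai {V}.
One satisfying assignment: V A P A V V V.
Check: rule 1 ok; rule 2 ok; rule 3 ok; rule 4 ok; rule 5 ok.

YES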